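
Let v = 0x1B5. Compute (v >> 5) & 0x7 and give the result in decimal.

v = 0110110101
Shift right by 5: 01101
Mask low 3 bits: 101 = 5

5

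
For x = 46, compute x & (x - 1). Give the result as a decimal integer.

44

x = 101110 = 46
x - 1 = 101101
AND   = 101100 = 44
(x & (x - 1) clears the lowest set bit of x.)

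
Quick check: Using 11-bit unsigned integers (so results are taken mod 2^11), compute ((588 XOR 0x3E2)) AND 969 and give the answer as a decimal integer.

588 = 01001001100
0x3E2 = 01111100010
→ XOR → 00110101110 = 430
969 = 01111001001
→ AND → 00110001000 = 392

392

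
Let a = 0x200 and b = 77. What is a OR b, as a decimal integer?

0x200 = 1000000000
77 = 0001001101
 OR → 1001001101 = 589

589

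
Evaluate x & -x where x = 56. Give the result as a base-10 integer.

x = 111000 = 56
-x (two's complement) = …001000
AND   = 001000 = 8
(x & -x isolates the lowest set bit of x.)

8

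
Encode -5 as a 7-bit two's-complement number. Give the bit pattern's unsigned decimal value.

5 in 7 bits: 0000101
Invert: 1111010
Add 1:  1111011 = 123
(Check: 2^7 - 5 = 128 - 5 = 123.)

123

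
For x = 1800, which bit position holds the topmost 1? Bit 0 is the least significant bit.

10

1800 = 11100001000
The topmost 1 is at position 10 (since 2^10 = 1024 ≤ 1800 < 2048).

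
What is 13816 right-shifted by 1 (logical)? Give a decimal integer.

13816 = 11010111111000
shift right by 1 → 01101011111100 = 6908
(equivalently, floor(13816 / 2))

6908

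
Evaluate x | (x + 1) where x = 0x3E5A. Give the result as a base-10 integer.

x = 11111001011010 = 15962
x + 1 = 11111001011011
OR    = 11111001011011 = 15963
(x | (x + 1) sets the lowest cleared bit.)

15963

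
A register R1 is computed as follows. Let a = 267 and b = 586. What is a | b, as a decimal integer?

267 = 0100001011
586 = 1001001010
 OR → 1101001011 = 843

843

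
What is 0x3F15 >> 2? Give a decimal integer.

4037

0x3F15 = 11111100010101
shift right by 2 → 00111111000101 = 4037
(equivalently, floor(16149 / 4))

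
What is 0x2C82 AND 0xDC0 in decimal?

0x2C82 = 10110010000010
0xDC0 = 00110111000000
AND → 00110010000000 = 3200

3200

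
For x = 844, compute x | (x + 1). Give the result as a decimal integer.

x = 1101001100 = 844
x + 1 = 1101001101
OR    = 1101001101 = 845
(x | (x + 1) sets the lowest cleared bit.)

845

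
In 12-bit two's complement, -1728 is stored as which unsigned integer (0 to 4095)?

1728 in 12 bits: 011011000000
Invert: 100100111111
Add 1:  100101000000 = 2368
(Check: 2^12 - 1728 = 4096 - 1728 = 2368.)

2368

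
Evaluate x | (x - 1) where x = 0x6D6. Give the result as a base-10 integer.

1751

x = 11011010110 = 1750
x - 1 = 11011010101
OR    = 11011010111 = 1751
(x | (x - 1) sets all bits below the lowest set bit.)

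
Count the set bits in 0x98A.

5

0x98A = 100110001010
Count the 1s: 1 + 1 + 1 + 1 + 1 = 5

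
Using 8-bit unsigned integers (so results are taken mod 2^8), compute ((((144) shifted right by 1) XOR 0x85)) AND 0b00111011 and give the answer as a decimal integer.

144 = 10010000
→ shifted right by 1 → 01001000 = 72
0x85 = 10000101
→ XOR → 11001101 = 205
0b00111011 = 00111011
→ AND → 00001001 = 9

9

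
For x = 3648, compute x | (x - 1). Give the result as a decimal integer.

3711

x = 111001000000 = 3648
x - 1 = 111000111111
OR    = 111001111111 = 3711
(x | (x - 1) sets all bits below the lowest set bit.)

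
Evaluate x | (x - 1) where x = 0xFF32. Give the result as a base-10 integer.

65331

x = 1111111100110010 = 65330
x - 1 = 1111111100110001
OR    = 1111111100110011 = 65331
(x | (x - 1) sets all bits below the lowest set bit.)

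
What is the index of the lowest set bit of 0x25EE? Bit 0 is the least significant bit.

1

0x25EE = 10010111101110
Trailing zeros: 1, so the lowest set bit is bit 1 (value 2).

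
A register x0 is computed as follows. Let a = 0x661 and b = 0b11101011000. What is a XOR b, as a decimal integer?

313

0x661 = 11001100001
b = 11101011000
XOR → 00100111001 = 313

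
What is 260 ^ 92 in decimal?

260 = 100000100
92 = 001011100
XOR → 101011000 = 344

344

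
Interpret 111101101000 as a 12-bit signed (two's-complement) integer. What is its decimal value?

-152

pattern = 111101101000 (MSB is 1 ⇒ negative)
Invert: 000010010111, add 1 → 000010011000 = 152, so the value is -152.
(Equivalently: 3944 - 2^12 = 3944 - 4096 = -152.)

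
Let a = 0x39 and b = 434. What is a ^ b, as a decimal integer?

0x39 = 000111001
434 = 110110010
XOR → 110001011 = 395

395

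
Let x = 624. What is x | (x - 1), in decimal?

x = 1001110000 = 624
x - 1 = 1001101111
OR    = 1001111111 = 639
(x | (x - 1) sets all bits below the lowest set bit.)

639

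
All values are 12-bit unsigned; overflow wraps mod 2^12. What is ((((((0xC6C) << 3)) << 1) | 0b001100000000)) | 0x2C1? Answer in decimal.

0xC6C = 110001101100
→ << 3 (mod 2^12) → 001101100000 = 864
→ << 1 (mod 2^12) → 011011000000 = 1728
0b001100000000 = 001100000000
→ | → 011111000000 = 1984
0x2C1 = 001011000001
→ | → 011111000001 = 1985

1985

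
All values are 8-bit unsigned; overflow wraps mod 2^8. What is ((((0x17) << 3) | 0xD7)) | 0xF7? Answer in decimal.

255

0x17 = 00010111
→ << 3 (mod 2^8) → 10111000 = 184
0xD7 = 11010111
→ | → 11111111 = 255
0xF7 = 11110111
→ | → 11111111 = 255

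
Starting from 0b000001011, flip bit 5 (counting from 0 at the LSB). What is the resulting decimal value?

x = 000001011
bit 5 is currently 0; toggle it via x ^ (1 << 5) = x ^ 32
→ 000101011 = 43

43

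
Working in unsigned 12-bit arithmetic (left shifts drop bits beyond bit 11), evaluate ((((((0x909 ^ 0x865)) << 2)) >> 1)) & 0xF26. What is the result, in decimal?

512

0x909 = 100100001001
0x865 = 100001100101
→ ^ → 000101101100 = 364
→ << 2 (mod 2^12) → 010110110000 = 1456
→ >> 1 → 001011011000 = 728
0xF26 = 111100100110
→ & → 001000000000 = 512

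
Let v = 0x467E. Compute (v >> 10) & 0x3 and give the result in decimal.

1

v = 0100011001111110
Shift right by 10: 010001
Mask low 2 bits: 01 = 1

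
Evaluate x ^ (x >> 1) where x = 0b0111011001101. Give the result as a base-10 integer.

x = 111011001101 = 3789
x>>1 = 011101100110
XOR  = 100110101011 = 2475
(x ^ (x >> 1) gives the standard binary-reflected Gray code of x.)

2475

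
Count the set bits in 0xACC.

0xACC = 101011001100
Count the 1s: 1 + 1 + 1 + 1 + 1 + 1 = 6

6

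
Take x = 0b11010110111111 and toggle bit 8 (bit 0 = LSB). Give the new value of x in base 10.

13503

x = 11010110111111
bit 8 is currently 1; toggle it via x ^ (1 << 8) = x ^ 256
→ 11010010111111 = 13503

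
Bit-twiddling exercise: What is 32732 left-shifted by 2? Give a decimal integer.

32732 = 00111111111011100
shift left by 2 → 11111111101110000 = 130928
(equivalently, 32732 × 2^2 = 32732 × 4)

130928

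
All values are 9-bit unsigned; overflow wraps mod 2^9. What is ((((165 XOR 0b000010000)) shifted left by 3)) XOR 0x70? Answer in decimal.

472

165 = 010100101
0b000010000 = 000010000
→ XOR → 010110101 = 181
→ shifted left by 3 (mod 2^9) → 110101000 = 424
0x70 = 001110000
→ XOR → 111011000 = 472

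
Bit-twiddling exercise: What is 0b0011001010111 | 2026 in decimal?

a = 11001010111
2026 = 11111101010
 OR → 11111111111 = 2047

2047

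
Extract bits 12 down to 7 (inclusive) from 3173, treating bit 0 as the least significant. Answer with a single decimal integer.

v = 0110001100101
Shift right by 7: 011000
Mask low 6 bits: 011000 = 24

24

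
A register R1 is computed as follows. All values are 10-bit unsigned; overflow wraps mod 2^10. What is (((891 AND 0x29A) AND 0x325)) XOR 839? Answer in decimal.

327

891 = 1101111011
0x29A = 1010011010
→ AND → 1000011010 = 538
0x325 = 1100100101
→ AND → 1000000000 = 512
839 = 1101000111
→ XOR → 0101000111 = 327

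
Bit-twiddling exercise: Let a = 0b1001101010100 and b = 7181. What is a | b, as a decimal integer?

a = 1001101010100
7181 = 1110000001101
 OR → 1111101011101 = 8029

8029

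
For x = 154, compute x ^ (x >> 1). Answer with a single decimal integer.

215

x = 10011010 = 154
x>>1 = 01001101
XOR  = 11010111 = 215
(x ^ (x >> 1) gives the standard binary-reflected Gray code of x.)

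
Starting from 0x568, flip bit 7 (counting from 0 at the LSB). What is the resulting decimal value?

x = 10101101000
bit 7 is currently 0; toggle it via x ^ (1 << 7) = x ^ 128
→ 10111101000 = 1512

1512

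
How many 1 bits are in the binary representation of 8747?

8747 = 10001000101011
Count the 1s: 1 + 1 + 1 + 1 + 1 + 1 = 6

6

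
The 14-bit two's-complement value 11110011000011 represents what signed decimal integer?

-829

pattern = 11110011000011 (MSB is 1 ⇒ negative)
Invert: 00001100111100, add 1 → 00001100111101 = 829, so the value is -829.
(Equivalently: 15555 - 2^14 = 15555 - 16384 = -829.)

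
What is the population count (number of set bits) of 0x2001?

0x2001 = 10000000000001
Count the 1s: 1 + 1 = 2

2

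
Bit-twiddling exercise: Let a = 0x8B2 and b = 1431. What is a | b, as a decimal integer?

3511

0x8B2 = 100010110010
1431 = 010110010111
 OR → 110110110111 = 3511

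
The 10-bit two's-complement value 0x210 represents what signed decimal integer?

-496

pattern = 1000010000 (MSB is 1 ⇒ negative)
Invert: 0111101111, add 1 → 0111110000 = 496, so the value is -496.
(Equivalently: 528 - 2^10 = 528 - 1024 = -496.)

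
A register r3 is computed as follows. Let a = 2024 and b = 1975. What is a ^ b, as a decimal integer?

95

2024 = 11111101000
1975 = 11110110111
XOR → 00001011111 = 95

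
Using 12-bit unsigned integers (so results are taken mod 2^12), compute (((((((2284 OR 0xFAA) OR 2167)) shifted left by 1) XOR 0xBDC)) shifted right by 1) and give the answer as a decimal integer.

529

2284 = 100011101100
0xFAA = 111110101010
→ OR → 111111101110 = 4078
2167 = 100001110111
→ OR → 111111111111 = 4095
→ shifted left by 1 (mod 2^12) → 111111111110 = 4094
0xBDC = 101111011100
→ XOR → 010000100010 = 1058
→ shifted right by 1 → 001000010001 = 529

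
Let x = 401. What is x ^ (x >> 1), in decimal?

x = 110010001 = 401
x>>1 = 011001000
XOR  = 101011001 = 345
(x ^ (x >> 1) gives the standard binary-reflected Gray code of x.)

345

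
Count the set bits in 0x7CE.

8

0x7CE = 11111001110
Count the 1s: 1 + 1 + 1 + 1 + 1 + 1 + 1 + 1 = 8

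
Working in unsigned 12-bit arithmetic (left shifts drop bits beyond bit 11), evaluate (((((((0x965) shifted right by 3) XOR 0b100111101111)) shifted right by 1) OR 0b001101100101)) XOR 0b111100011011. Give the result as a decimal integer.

0x965 = 100101100101
→ shifted right by 3 → 000100101100 = 300
0b100111101111 = 100111101111
→ XOR → 100011000011 = 2243
→ shifted right by 1 → 010001100001 = 1121
0b001101100101 = 001101100101
→ OR → 011101100101 = 1893
0b111100011011 = 111100011011
→ XOR → 100001111110 = 2174

2174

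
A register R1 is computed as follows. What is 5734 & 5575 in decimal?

5734 = 1011001100110
5575 = 1010111000111
AND → 1010001000110 = 5190

5190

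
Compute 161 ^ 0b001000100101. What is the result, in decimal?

161 = 0010100001
b = 1000100101
XOR → 1010000100 = 644

644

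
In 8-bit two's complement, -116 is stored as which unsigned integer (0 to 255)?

140

116 in 8 bits: 01110100
Invert: 10001011
Add 1:  10001100 = 140
(Check: 2^8 - 116 = 256 - 116 = 140.)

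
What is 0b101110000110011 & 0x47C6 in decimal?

a = 101110000110011
0x47C6 = 100011111000110
AND → 100010000000010 = 17410

17410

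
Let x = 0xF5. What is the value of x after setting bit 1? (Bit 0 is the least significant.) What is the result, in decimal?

247

x = 011110101
bit 1 is currently 0; set it via x | (1 << 1) = x | 2
→ 011110111 = 247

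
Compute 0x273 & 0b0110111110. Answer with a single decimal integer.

50

0x273 = 1001110011
b = 0110111110
AND → 0000110010 = 50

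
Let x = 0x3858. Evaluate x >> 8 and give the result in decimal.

0x3858 = 11100001011000
shift right by 8 → 00000000111000 = 56
(equivalently, floor(14424 / 256))

56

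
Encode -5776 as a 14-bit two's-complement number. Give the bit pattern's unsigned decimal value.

5776 in 14 bits: 01011010010000
Invert: 10100101101111
Add 1:  10100101110000 = 10608
(Check: 2^14 - 5776 = 16384 - 5776 = 10608.)

10608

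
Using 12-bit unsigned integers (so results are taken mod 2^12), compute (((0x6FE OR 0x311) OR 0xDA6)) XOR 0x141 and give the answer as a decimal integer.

0x6FE = 011011111110
0x311 = 001100010001
→ OR → 011111111111 = 2047
0xDA6 = 110110100110
→ OR → 111111111111 = 4095
0x141 = 000101000001
→ XOR → 111010111110 = 3774

3774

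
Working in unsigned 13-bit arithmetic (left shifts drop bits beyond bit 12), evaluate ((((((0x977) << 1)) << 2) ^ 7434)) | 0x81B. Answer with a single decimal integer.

0x977 = 0100101110111
→ << 1 (mod 2^13) → 1001011101110 = 4846
→ << 2 (mod 2^13) → 0101110111000 = 3000
7434 = 1110100001010
→ ^ → 1011010110010 = 5810
0x81B = 0100000011011
→ | → 1111010111011 = 7867

7867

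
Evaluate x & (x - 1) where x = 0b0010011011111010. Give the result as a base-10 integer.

x = 10011011111010 = 9978
x - 1 = 10011011111001
AND   = 10011011111000 = 9976
(x & (x - 1) clears the lowest set bit of x.)

9976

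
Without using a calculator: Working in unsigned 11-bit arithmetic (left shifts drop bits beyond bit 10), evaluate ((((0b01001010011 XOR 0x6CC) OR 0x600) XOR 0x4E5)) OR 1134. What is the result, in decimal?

0b01001010011 = 01001010011
0x6CC = 11011001100
→ XOR → 10010011111 = 1183
0x600 = 11000000000
→ OR → 11010011111 = 1695
0x4E5 = 10011100101
→ XOR → 01001111010 = 634
1134 = 10001101110
→ OR → 11001111110 = 1662

1662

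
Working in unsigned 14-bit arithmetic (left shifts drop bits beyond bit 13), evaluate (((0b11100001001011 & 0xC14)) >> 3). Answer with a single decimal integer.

0b11100001001011 = 11100001001011
0xC14 = 00110000010100
→ & → 00100000000000 = 2048
→ >> 3 → 00000100000000 = 256

256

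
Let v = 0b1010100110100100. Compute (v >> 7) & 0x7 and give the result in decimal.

3

v = 1010100110100100
Shift right by 7: 101010011
Mask low 3 bits: 011 = 3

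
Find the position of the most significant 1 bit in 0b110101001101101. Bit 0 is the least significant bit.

0b110101001101101 = 110101001101101
The topmost 1 is at position 14 (since 2^14 = 16384 ≤ 27245 < 32768).

14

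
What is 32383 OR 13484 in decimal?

32383 = 111111001111111
13484 = 011010010101100
 OR → 111111011111111 = 32511

32511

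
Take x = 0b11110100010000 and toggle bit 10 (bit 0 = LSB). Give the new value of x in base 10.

14608

x = 11110100010000
bit 10 is currently 1; toggle it via x ^ (1 << 10) = x ^ 1024
→ 11100100010000 = 14608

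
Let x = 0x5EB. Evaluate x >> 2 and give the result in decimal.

378

0x5EB = 10111101011
shift right by 2 → 00101111010 = 378
(equivalently, floor(1515 / 4))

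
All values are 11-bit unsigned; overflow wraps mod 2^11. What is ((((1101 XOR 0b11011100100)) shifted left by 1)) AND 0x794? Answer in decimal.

1101 = 10001001101
0b11011100100 = 11011100100
→ XOR → 01010101001 = 681
→ shifted left by 1 (mod 2^11) → 10101010010 = 1362
0x794 = 11110010100
→ AND → 10100010000 = 1296

1296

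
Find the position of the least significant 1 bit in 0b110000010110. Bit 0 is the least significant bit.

1

0b110000010110 = 110000010110
Trailing zeros: 1, so the lowest set bit is bit 1 (value 2).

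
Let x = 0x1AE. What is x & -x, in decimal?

x = 110101110 = 430
-x (two's complement) = …001010010
AND   = 000000010 = 2
(x & -x isolates the lowest set bit of x.)

2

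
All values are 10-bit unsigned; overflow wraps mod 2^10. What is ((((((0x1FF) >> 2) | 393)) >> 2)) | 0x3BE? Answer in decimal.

0x1FF = 0111111111
→ >> 2 → 0001111111 = 127
393 = 0110001001
→ | → 0111111111 = 511
→ >> 2 → 0001111111 = 127
0x3BE = 1110111110
→ | → 1111111111 = 1023

1023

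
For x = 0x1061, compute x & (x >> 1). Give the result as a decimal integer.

x = 1000001100001 = 4193
x>>1 = 0100000110000
AND  = 0000000100000 = 32
(x & (x >> 1) has a 1 wherever x has two consecutive 1 bits.)

32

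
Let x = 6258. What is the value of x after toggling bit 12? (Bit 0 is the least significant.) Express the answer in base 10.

x = 1100001110010
bit 12 is currently 1; toggle it via x ^ (1 << 12) = x ^ 4096
→ 0100001110010 = 2162

2162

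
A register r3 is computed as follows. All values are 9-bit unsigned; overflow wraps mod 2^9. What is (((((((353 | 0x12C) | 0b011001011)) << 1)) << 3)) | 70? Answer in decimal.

353 = 101100001
0x12C = 100101100
→ | → 101101101 = 365
0b011001011 = 011001011
→ | → 111101111 = 495
→ << 1 (mod 2^9) → 111011110 = 478
→ << 3 (mod 2^9) → 011110000 = 240
70 = 001000110
→ | → 011110110 = 246

246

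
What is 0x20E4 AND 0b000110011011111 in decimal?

0x20E4 = 10000011100100
b = 00110011011111
AND → 00000011000100 = 196

196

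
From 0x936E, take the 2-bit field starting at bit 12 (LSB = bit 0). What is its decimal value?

v = 1001001101101110
Shift right by 12: 1001
Mask low 2 bits: 01 = 1

1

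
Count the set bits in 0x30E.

5

0x30E = 1100001110
Count the 1s: 1 + 1 + 1 + 1 + 1 = 5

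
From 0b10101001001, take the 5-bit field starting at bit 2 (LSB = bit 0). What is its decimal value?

v = 10101001001
Shift right by 2: 101010010
Mask low 5 bits: 10010 = 18

18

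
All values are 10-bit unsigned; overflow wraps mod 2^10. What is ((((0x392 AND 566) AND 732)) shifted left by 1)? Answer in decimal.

0x392 = 1110010010
566 = 1000110110
→ AND → 1000010010 = 530
732 = 1011011100
→ AND → 1000010000 = 528
→ shifted left by 1 (mod 2^10) → 0000100000 = 32

32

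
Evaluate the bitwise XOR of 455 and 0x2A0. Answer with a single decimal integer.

871

455 = 0111000111
0x2A0 = 1010100000
XOR → 1101100111 = 871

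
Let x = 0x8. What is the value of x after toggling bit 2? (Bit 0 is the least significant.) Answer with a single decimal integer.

x = 00001000
bit 2 is currently 0; toggle it via x ^ (1 << 2) = x ^ 4
→ 00001100 = 12

12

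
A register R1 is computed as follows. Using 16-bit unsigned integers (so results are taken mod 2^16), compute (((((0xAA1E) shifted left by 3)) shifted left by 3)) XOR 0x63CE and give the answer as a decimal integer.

58446

0xAA1E = 1010101000011110
→ shifted left by 3 (mod 2^16) → 0101000011110000 = 20720
→ shifted left by 3 (mod 2^16) → 1000011110000000 = 34688
0x63CE = 0110001111001110
→ XOR → 1110010001001110 = 58446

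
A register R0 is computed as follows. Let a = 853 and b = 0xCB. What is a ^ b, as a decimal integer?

926

853 = 1101010101
0xCB = 0011001011
XOR → 1110011110 = 926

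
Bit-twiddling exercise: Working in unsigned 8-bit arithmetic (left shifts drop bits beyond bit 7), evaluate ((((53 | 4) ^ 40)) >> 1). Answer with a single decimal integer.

53 = 00110101
4 = 00000100
→ | → 00110101 = 53
40 = 00101000
→ ^ → 00011101 = 29
→ >> 1 → 00001110 = 14

14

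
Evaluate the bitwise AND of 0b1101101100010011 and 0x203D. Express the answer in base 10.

a = 1101101100010011
0x203D = 0010000000111101
AND → 0000000000010001 = 17

17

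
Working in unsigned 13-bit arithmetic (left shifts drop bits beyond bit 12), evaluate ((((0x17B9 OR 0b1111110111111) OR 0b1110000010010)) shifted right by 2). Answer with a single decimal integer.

2031

0x17B9 = 1011110111001
0b1111110111111 = 1111110111111
→ OR → 1111110111111 = 8127
0b1110000010010 = 1110000010010
→ OR → 1111110111111 = 8127
→ shifted right by 2 → 0011111101111 = 2031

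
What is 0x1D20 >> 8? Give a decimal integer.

29

0x1D20 = 1110100100000
shift right by 8 → 0000000011101 = 29
(equivalently, floor(7456 / 256))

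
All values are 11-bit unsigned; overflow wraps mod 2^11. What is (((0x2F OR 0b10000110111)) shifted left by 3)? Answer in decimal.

0x2F = 00000101111
0b10000110111 = 10000110111
→ OR → 10000111111 = 1087
→ shifted left by 3 (mod 2^11) → 00111111000 = 504

504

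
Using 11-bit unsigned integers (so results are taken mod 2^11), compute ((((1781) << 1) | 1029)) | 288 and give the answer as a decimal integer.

1519

1781 = 11011110101
→ << 1 (mod 2^11) → 10111101010 = 1514
1029 = 10000000101
→ | → 10111101111 = 1519
288 = 00100100000
→ | → 10111101111 = 1519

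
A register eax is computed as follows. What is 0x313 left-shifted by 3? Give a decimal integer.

6296

0x313 = 0001100010011
shift left by 3 → 1100010011000 = 6296
(equivalently, 787 × 2^3 = 787 × 8)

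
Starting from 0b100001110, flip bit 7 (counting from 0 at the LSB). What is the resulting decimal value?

398

x = 100001110
bit 7 is currently 0; toggle it via x ^ (1 << 7) = x ^ 128
→ 110001110 = 398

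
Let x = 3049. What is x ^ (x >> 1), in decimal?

3613

x = 101111101001 = 3049
x>>1 = 010111110100
XOR  = 111000011101 = 3613
(x ^ (x >> 1) gives the standard binary-reflected Gray code of x.)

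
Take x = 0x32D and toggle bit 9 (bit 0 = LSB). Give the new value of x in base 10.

301

x = 01100101101
bit 9 is currently 1; toggle it via x ^ (1 << 9) = x ^ 512
→ 00100101101 = 301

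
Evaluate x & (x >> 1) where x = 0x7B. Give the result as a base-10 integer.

x = 1111011 = 123
x>>1 = 0111101
AND  = 0111001 = 57
(x & (x >> 1) has a 1 wherever x has two consecutive 1 bits.)

57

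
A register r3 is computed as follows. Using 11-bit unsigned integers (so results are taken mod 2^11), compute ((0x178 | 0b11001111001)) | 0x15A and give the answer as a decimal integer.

1915

0x178 = 00101111000
0b11001111001 = 11001111001
→ | → 11101111001 = 1913
0x15A = 00101011010
→ | → 11101111011 = 1915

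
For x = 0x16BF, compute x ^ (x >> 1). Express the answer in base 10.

x = 1011010111111 = 5823
x>>1 = 0101101011111
XOR  = 1110111100000 = 7648
(x ^ (x >> 1) gives the standard binary-reflected Gray code of x.)

7648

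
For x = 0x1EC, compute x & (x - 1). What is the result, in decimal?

488

x = 111101100 = 492
x - 1 = 111101011
AND   = 111101000 = 488
(x & (x - 1) clears the lowest set bit of x.)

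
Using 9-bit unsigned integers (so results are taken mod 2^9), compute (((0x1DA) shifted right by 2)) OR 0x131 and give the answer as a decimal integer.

0x1DA = 111011010
→ shifted right by 2 → 001110110 = 118
0x131 = 100110001
→ OR → 101110111 = 375

375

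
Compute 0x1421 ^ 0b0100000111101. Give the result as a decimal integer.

0x1421 = 1010000100001
b = 0100000111101
XOR → 1110000011100 = 7196

7196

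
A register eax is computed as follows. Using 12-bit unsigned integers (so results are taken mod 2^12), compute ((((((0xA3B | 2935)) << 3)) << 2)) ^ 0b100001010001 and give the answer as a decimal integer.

0xA3B = 101000111011
2935 = 101101110111
→ | → 101101111111 = 2943
→ << 3 (mod 2^12) → 101111111000 = 3064
→ << 2 (mod 2^12) → 111111100000 = 4064
0b100001010001 = 100001010001
→ ^ → 011110110001 = 1969

1969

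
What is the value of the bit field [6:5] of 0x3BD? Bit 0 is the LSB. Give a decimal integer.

1

v = 00001110111101
Shift right by 5: 000011101
Mask low 2 bits: 01 = 1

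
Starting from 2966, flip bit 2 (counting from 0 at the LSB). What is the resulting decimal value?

2962

x = 0101110010110
bit 2 is currently 1; toggle it via x ^ (1 << 2) = x ^ 4
→ 0101110010010 = 2962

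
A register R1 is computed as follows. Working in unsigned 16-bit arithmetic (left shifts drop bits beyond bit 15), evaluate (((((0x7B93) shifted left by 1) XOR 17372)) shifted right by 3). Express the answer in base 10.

0x7B93 = 0111101110010011
→ shifted left by 1 (mod 2^16) → 1111011100100110 = 63270
17372 = 0100001111011100
→ XOR → 1011010011111010 = 46330
→ shifted right by 3 → 0001011010011111 = 5791

5791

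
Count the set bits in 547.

547 = 1000100011
Count the 1s: 1 + 1 + 1 + 1 = 4

4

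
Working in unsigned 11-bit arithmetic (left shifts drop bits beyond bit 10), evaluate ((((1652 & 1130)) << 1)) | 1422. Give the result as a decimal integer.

1486

1652 = 11001110100
1130 = 10001101010
→ & → 10001100000 = 1120
→ << 1 (mod 2^11) → 00011000000 = 192
1422 = 10110001110
→ | → 10111001110 = 1486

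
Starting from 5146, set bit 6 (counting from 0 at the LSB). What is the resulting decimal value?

5210

x = 1010000011010
bit 6 is currently 0; set it via x | (1 << 6) = x | 64
→ 1010001011010 = 5210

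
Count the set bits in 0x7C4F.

0x7C4F = 111110001001111
Count the 1s: 1 + 1 + 1 + 1 + 1 + 1 + 1 + 1 + 1 + 1 = 10

10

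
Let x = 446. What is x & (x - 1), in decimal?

444

x = 110111110 = 446
x - 1 = 110111101
AND   = 110111100 = 444
(x & (x - 1) clears the lowest set bit of x.)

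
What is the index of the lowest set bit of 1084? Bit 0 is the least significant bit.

1084 = 10000111100
Trailing zeros: 2, so the lowest set bit is bit 2 (value 4).

2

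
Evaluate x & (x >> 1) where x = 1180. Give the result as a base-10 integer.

12

x = 10010011100 = 1180
x>>1 = 01001001110
AND  = 00000001100 = 12
(x & (x >> 1) has a 1 wherever x has two consecutive 1 bits.)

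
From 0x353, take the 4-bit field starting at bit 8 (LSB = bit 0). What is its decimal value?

3

v = 00001101010011
Shift right by 8: 000011
Mask low 4 bits: 0011 = 3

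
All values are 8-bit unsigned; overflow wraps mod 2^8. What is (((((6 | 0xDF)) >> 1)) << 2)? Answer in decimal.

6 = 00000110
0xDF = 11011111
→ | → 11011111 = 223
→ >> 1 → 01101111 = 111
→ << 2 (mod 2^8) → 10111100 = 188

188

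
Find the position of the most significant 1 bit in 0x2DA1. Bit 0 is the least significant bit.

0x2DA1 = 10110110100001
The topmost 1 is at position 13 (since 2^13 = 8192 ≤ 11681 < 16384).

13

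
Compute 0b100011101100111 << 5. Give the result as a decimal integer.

584928

x = 00000100011101100111
shift left by 5 → 10001110110011100000 = 584928
(equivalently, 18279 × 2^5 = 18279 × 32)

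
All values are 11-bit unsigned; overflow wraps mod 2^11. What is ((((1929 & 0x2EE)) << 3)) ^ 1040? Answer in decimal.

80

1929 = 11110001001
0x2EE = 01011101110
→ & → 01010001000 = 648
→ << 3 (mod 2^11) → 10001000000 = 1088
1040 = 10000010000
→ ^ → 00001010000 = 80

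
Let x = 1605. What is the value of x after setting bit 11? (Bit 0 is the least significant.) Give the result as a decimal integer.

3653

x = 0011001000101
bit 11 is currently 0; set it via x | (1 << 11) = x | 2048
→ 0111001000101 = 3653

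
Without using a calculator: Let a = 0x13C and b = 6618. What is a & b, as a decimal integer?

0x13C = 0000100111100
6618 = 1100111011010
AND → 0000100011000 = 280

280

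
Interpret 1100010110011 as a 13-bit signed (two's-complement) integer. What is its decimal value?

-1869

pattern = 1100010110011 (MSB is 1 ⇒ negative)
Invert: 0011101001100, add 1 → 0011101001101 = 1869, so the value is -1869.
(Equivalently: 6323 - 2^13 = 6323 - 8192 = -1869.)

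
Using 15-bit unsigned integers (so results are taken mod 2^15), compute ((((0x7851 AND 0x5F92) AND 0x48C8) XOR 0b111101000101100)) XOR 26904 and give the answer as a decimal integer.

0x7851 = 111100001010001
0x5F92 = 101111110010010
→ AND → 101100000010000 = 22544
0x48C8 = 100100011001000
→ AND → 100100000000000 = 18432
0b111101000101100 = 111101000101100
→ XOR → 011001000101100 = 12844
26904 = 110100100011000
→ XOR → 101101100110100 = 23348

23348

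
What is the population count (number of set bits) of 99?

99 = 1100011
Count the 1s: 1 + 1 + 1 + 1 = 4

4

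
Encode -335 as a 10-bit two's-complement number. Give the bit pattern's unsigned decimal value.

335 in 10 bits: 0101001111
Invert: 1010110000
Add 1:  1010110001 = 689
(Check: 2^10 - 335 = 1024 - 335 = 689.)

689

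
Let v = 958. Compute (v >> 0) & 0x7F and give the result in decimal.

62

v = 1110111110
Shift right by 0: 1110111110
Mask low 7 bits: 0111110 = 62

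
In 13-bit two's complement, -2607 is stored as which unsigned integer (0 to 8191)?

2607 in 13 bits: 0101000101111
Invert: 1010111010000
Add 1:  1010111010001 = 5585
(Check: 2^13 - 2607 = 8192 - 2607 = 5585.)

5585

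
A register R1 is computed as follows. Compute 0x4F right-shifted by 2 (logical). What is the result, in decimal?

19

0x4F = 1001111
shift right by 2 → 0010011 = 19
(equivalently, floor(79 / 4))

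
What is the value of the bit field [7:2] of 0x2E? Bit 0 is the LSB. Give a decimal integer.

v = 00101110
Shift right by 2: 001011
Mask low 6 bits: 001011 = 11

11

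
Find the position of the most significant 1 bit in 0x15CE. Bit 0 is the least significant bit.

0x15CE = 1010111001110
The topmost 1 is at position 12 (since 2^12 = 4096 ≤ 5582 < 8192).

12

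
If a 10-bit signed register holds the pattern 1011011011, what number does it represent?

pattern = 1011011011 (MSB is 1 ⇒ negative)
Invert: 0100100100, add 1 → 0100100101 = 293, so the value is -293.
(Equivalently: 731 - 2^10 = 731 - 1024 = -293.)

-293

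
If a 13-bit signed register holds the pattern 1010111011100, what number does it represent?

pattern = 1010111011100 (MSB is 1 ⇒ negative)
Invert: 0101000100011, add 1 → 0101000100100 = 2596, so the value is -2596.
(Equivalently: 5596 - 2^13 = 5596 - 8192 = -2596.)

-2596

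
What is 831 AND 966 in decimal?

831 = 1100111111
966 = 1111000110
AND → 1100000110 = 774

774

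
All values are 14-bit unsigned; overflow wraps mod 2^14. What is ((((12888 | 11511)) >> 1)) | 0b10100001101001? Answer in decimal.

12888 = 11001001011000
11511 = 10110011110111
→ | → 11111011111111 = 16127
→ >> 1 → 01111101111111 = 8063
0b10100001101001 = 10100001101001
→ | → 11111101111111 = 16255

16255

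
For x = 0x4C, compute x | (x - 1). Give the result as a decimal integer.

79

x = 1001100 = 76
x - 1 = 1001011
OR    = 1001111 = 79
(x | (x - 1) sets all bits below the lowest set bit.)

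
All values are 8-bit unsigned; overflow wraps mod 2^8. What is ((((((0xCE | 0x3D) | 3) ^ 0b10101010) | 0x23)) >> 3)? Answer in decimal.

14

0xCE = 11001110
0x3D = 00111101
→ | → 11111111 = 255
3 = 00000011
→ | → 11111111 = 255
0b10101010 = 10101010
→ ^ → 01010101 = 85
0x23 = 00100011
→ | → 01110111 = 119
→ >> 3 → 00001110 = 14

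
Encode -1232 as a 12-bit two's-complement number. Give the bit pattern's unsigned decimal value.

2864

1232 in 12 bits: 010011010000
Invert: 101100101111
Add 1:  101100110000 = 2864
(Check: 2^12 - 1232 = 4096 - 1232 = 2864.)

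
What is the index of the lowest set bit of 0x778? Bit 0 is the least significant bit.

0x778 = 11101111000
Trailing zeros: 3, so the lowest set bit is bit 3 (value 8).

3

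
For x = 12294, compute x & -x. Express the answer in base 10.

x = 11000000000110 = 12294
-x (two's complement) = …00111111111010
AND   = 00000000000010 = 2
(x & -x isolates the lowest set bit of x.)

2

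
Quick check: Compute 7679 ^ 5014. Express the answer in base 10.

7679 = 1110111111111
5014 = 1001110010110
XOR → 0111001101001 = 3689

3689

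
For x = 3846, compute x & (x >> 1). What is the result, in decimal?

x = 111100000110 = 3846
x>>1 = 011110000011
AND  = 011100000010 = 1794
(x & (x >> 1) has a 1 wherever x has two consecutive 1 bits.)

1794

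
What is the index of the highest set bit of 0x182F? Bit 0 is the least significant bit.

0x182F = 1100000101111
The topmost 1 is at position 12 (since 2^12 = 4096 ≤ 6191 < 8192).

12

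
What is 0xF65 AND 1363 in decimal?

0xF65 = 111101100101
1363 = 010101010011
AND → 010101000001 = 1345

1345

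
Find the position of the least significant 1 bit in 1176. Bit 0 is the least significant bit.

1176 = 10010011000
Trailing zeros: 3, so the lowest set bit is bit 3 (value 8).

3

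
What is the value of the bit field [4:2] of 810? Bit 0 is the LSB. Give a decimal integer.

2

v = 1100101010
Shift right by 2: 11001010
Mask low 3 bits: 010 = 2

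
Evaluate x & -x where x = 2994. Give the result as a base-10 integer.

x = 101110110010 = 2994
-x (two's complement) = …010001001110
AND   = 000000000010 = 2
(x & -x isolates the lowest set bit of x.)

2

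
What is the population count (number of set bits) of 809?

5

809 = 1100101001
Count the 1s: 1 + 1 + 1 + 1 + 1 = 5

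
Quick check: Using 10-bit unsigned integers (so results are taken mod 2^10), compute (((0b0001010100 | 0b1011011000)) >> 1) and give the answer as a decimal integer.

366

0b0001010100 = 0001010100
0b1011011000 = 1011011000
→ | → 1011011100 = 732
→ >> 1 → 0101101110 = 366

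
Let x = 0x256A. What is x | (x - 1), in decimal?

9579

x = 10010101101010 = 9578
x - 1 = 10010101101001
OR    = 10010101101011 = 9579
(x | (x - 1) sets all bits below the lowest set bit.)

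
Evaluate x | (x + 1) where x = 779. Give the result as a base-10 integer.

783

x = 1100001011 = 779
x + 1 = 1100001100
OR    = 1100001111 = 783
(x | (x + 1) sets the lowest cleared bit.)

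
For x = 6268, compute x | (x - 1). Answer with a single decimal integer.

6271

x = 1100001111100 = 6268
x - 1 = 1100001111011
OR    = 1100001111111 = 6271
(x | (x - 1) sets all bits below the lowest set bit.)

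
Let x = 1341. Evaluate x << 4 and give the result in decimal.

21456

1341 = 000010100111101
shift left by 4 → 101001111010000 = 21456
(equivalently, 1341 × 2^4 = 1341 × 16)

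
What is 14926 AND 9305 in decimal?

14926 = 11101001001110
9305 = 10010001011001
AND → 10000001001000 = 8264

8264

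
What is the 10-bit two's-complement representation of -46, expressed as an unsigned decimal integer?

978

46 in 10 bits: 0000101110
Invert: 1111010001
Add 1:  1111010010 = 978
(Check: 2^10 - 46 = 1024 - 46 = 978.)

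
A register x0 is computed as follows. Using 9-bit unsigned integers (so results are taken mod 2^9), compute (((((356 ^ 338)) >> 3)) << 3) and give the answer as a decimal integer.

356 = 101100100
338 = 101010010
→ ^ → 000110110 = 54
→ >> 3 → 000000110 = 6
→ << 3 (mod 2^9) → 000110000 = 48

48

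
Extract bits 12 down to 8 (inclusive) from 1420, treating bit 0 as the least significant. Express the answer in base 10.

5

v = 00010110001100
Shift right by 8: 000101
Mask low 5 bits: 00101 = 5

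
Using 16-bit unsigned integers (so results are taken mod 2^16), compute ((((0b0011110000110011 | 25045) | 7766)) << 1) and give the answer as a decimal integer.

65518

0b0011110000110011 = 0011110000110011
25045 = 0110000111010101
→ | → 0111110111110111 = 32247
7766 = 0001111001010110
→ | → 0111111111110111 = 32759
→ << 1 (mod 2^16) → 1111111111101110 = 65518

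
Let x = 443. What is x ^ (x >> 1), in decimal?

358

x = 110111011 = 443
x>>1 = 011011101
XOR  = 101100110 = 358
(x ^ (x >> 1) gives the standard binary-reflected Gray code of x.)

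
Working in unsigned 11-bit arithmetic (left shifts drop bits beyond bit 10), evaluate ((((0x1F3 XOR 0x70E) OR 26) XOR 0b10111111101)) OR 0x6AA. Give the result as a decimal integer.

0x1F3 = 00111110011
0x70E = 11100001110
→ XOR → 11011111101 = 1789
26 = 00000011010
→ OR → 11011111111 = 1791
0b10111111101 = 10111111101
→ XOR → 01100000010 = 770
0x6AA = 11010101010
→ OR → 11110101010 = 1962

1962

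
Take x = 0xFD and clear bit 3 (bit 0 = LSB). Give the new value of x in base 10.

245

x = 011111101
bit 3 is currently 1; clear it via x & ~(1 << 3) = x & ~8
→ 011110101 = 245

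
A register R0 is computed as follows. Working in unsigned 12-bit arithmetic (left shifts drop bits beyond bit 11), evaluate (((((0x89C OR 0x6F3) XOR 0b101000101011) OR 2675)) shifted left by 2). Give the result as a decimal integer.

0x89C = 100010011100
0x6F3 = 011011110011
→ OR → 111011111111 = 3839
0b101000101011 = 101000101011
→ XOR → 010011010100 = 1236
2675 = 101001110011
→ OR → 111011110111 = 3831
→ shifted left by 2 (mod 2^12) → 101111011100 = 3036

3036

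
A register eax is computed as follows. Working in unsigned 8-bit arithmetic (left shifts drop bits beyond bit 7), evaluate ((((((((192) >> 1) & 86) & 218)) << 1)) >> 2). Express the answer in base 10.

192 = 11000000
→ >> 1 → 01100000 = 96
86 = 01010110
→ & → 01000000 = 64
218 = 11011010
→ & → 01000000 = 64
→ << 1 (mod 2^8) → 10000000 = 128
→ >> 2 → 00100000 = 32

32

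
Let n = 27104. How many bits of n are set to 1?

27104 = 110100111100000
Count the 1s: 1 + 1 + 1 + 1 + 1 + 1 + 1 = 7

7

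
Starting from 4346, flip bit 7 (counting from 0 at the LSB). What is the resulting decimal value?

4218

x = 0001000011111010
bit 7 is currently 1; toggle it via x ^ (1 << 7) = x ^ 128
→ 0001000001111010 = 4218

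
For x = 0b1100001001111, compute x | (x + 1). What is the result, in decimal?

6239

x = 1100001001111 = 6223
x + 1 = 1100001010000
OR    = 1100001011111 = 6239
(x | (x + 1) sets the lowest cleared bit.)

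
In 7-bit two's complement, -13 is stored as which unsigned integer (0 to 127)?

13 in 7 bits: 0001101
Invert: 1110010
Add 1:  1110011 = 115
(Check: 2^7 - 13 = 128 - 13 = 115.)

115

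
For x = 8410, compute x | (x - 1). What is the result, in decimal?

x = 10000011011010 = 8410
x - 1 = 10000011011001
OR    = 10000011011011 = 8411
(x | (x - 1) sets all bits below the lowest set bit.)

8411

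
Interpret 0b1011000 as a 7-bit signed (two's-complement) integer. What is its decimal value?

pattern = 1011000 (MSB is 1 ⇒ negative)
Invert: 0100111, add 1 → 0101000 = 40, so the value is -40.
(Equivalently: 88 - 2^7 = 88 - 128 = -40.)

-40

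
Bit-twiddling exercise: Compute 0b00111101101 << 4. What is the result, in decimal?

x = 0000111101101
shift left by 4 → 1111011010000 = 7888
(equivalently, 493 × 2^4 = 493 × 16)

7888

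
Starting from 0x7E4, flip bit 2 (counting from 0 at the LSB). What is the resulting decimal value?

x = 11111100100
bit 2 is currently 1; toggle it via x ^ (1 << 2) = x ^ 4
→ 11111100000 = 2016

2016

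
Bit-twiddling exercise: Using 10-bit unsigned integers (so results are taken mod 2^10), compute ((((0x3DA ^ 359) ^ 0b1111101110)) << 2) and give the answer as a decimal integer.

332

0x3DA = 1111011010
359 = 0101100111
→ ^ → 1010111101 = 701
0b1111101110 = 1111101110
→ ^ → 0101010011 = 339
→ << 2 (mod 2^10) → 0101001100 = 332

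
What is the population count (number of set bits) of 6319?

8

6319 = 1100010101111
Count the 1s: 1 + 1 + 1 + 1 + 1 + 1 + 1 + 1 = 8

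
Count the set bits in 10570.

10570 = 10100101001010
Count the 1s: 1 + 1 + 1 + 1 + 1 + 1 = 6

6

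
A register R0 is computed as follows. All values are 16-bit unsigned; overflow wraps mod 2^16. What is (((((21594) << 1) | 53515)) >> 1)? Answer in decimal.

31967

21594 = 0101010001011010
→ << 1 (mod 2^16) → 1010100010110100 = 43188
53515 = 1101000100001011
→ | → 1111100110111111 = 63935
→ >> 1 → 0111110011011111 = 31967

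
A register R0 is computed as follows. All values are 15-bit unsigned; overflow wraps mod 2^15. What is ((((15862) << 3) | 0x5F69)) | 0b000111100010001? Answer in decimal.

32761

15862 = 011110111110110
→ << 3 (mod 2^15) → 110111110110000 = 28592
0x5F69 = 101111101101001
→ | → 111111111111001 = 32761
0b000111100010001 = 000111100010001
→ | → 111111111111001 = 32761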